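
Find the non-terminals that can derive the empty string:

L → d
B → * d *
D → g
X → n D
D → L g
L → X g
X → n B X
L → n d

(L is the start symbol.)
A non-terminal is nullable if it can derive ε (the empty string): either it has an ε-production, or it has a production whose right-hand side consists entirely of nullable non-terminals.

There are no ε-productions, so no non-terminal can derive ε.
No non-terminals are nullable.

Answer: None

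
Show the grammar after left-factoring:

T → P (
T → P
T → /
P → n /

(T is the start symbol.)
T → P T'
T' → (
T' → ε
T → /
P → n /

Left-factoring transforms A → αβ₁ | αβ₂ into A → αA' and A' → β₁ | β₂
(α is the longest common prefix among the alternatives). Repeat until
no nonterminal has two alternatives with a common prefix.

Round 1: T has alternatives sharing prefix 'P'. Introduce T': T → P T'
  Add: T' → (
  Add: T' → ε

No remaining common prefixes — done.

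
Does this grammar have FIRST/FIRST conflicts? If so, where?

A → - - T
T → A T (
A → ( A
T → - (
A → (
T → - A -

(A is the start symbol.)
Yes. A → '(' A / A → '(' on { '(' }; T → A T '(' / T → '-' '(' on { '-' }; T → A T '(' / T → '-' A '-' on { '-' }; T → '-' '(' / T → '-' A '-' on { '-' }

A FIRST/FIRST conflict occurs when two productions N → α and N → β for the same non-terminal have FIRST(α) ∩ FIRST(β) ≠ ∅ (with ε ∈ FIRST of a nullable right-hand side, so two nullable alternatives also conflict).

FIRST sets of the non-terminals at (or reachable through a nullable prefix from) the front of some alternative:
  FIRST(A) = { '(', '-' }

Productions for A:
  A → - - T: FIRST = { '-' }
  A → ( A: FIRST = { '(' }
  A → (: FIRST = { '(' }
Productions for T:
  T → A T (: FIRST = { '(', '-' }
  T → - (: FIRST = { '-' }
  T → - A -: FIRST = { '-' }

Conflict for A: A → ( A and A → (
  Overlap: { '(' }
Conflict for T: T → A T ( and T → - (
  Overlap: { '-' }
Conflict for T: T → A T ( and T → - A -
  Overlap: { '-' }
Conflict for T: T → - ( and T → - A -
  Overlap: { '-' }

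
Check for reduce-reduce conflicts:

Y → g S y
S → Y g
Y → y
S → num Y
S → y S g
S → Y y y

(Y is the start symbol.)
Augment with Y' → Y and build the canonical LR(0) collection (I0 = CLOSURE({[Y' → . Y]}), then GOTO on every symbol after a dot until no new states appear). It has 15 states:
  I0: { [Y → . g S y], [Y → . y], [Y' → . Y] }  — shift
  I1: { [Y' → Y .] }  — accept
  I2: { [S → . Y g], [S → . Y y y], [S → . num Y], [S → . y S g], [Y → . g S y], [Y → . y], [Y → g . S y] }  — shift
  I3: { [Y → y .] }  — reduce
  I4: { [Y → g S . y] }  — shift
  I5: { [S → Y . g], [S → Y . y y] }  — shift
  I6: { [S → num . Y], [Y → . g S y], [Y → . y] }  — shift
  I7: { [S → . Y g], [S → . Y y y], [S → . num Y], [S → . y S g], [S → y . S g], [Y → . g S y], [Y → . y], [Y → y .] }  — shift, reduce
  I8: { [S → y S . g] }  — shift
  I9: { [S → y S g .] }  — reduce
  I10: { [S → num Y .] }  — reduce
  I11: { [S → Y g .] }  — reduce
  I12: { [S → Y y . y] }  — shift
  I13: { [S → Y y y .] }  — reduce
  I14: { [Y → g S y .] }  — reduce

No state contains more than one complete item.

Answer: No reduce-reduce conflicts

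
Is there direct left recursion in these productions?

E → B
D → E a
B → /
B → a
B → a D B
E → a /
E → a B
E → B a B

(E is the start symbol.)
No direct left recursion

Direct left recursion occurs when N → N α for some non-terminal N (the right-hand side begins with the left-hand side itself).

E → B: starts with B
D → E a: starts with E
B → /: starts with '/'
B → a: starts with a
B → a D B: starts with a
E → a /: starts with a
E → a B: starts with a
E → B a B: starts with B

No direct left recursion found.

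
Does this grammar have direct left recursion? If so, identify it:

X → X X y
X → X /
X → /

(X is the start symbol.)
Yes, X is left-recursive

Direct left recursion occurs when N → N α for some non-terminal N (the right-hand side begins with the left-hand side itself).

X → X X y: LEFT RECURSIVE (starts with X)
X → X /: LEFT RECURSIVE (starts with X)
X → /: starts with '/'

The grammar has direct left recursion on: X.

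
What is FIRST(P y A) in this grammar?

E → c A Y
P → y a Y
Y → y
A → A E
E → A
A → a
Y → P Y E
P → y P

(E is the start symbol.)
FIRST sets of the non-terminals involved (from the grammar, by fixed-point iteration):
  FIRST(P) = { 'y' }

To compute FIRST(P y A), process the symbols left to right:
Symbol P is a non-terminal. Add FIRST(P) \ {ε} = { 'y' }
P is not nullable (ε ∉ FIRST(P)), so stop here.
FIRST(P y A) = { 'y' }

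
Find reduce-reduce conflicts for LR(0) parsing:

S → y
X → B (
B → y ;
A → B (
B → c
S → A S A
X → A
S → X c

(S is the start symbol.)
A reduce-reduce conflict occurs when an LR(0) state has two complete items [A → α .] and [B → β .] — both call for a reduction, and with no lookahead the parser cannot choose between them.

Augment with S' → S and build the canonical LR(0) collection (I0 = CLOSURE({[S' → . S]}), then GOTO on every symbol after a dot until no new states appear). It has 15 states:
  I0: { [A → . B (], [B → . c], [B → . y ;], [S → . A S A], [S → . X c], [S → . y], [S' → . S], [X → . A], [X → . B (] }  — shift
  I1: { [A → . B (], [B → . c], [B → . y ;], [S → . A S A], [S → . X c], [S → . y], [S → A . S A], [X → . A], [X → . B (], [X → A .] }  — shift, reduce
  I2: { [A → B . (], [X → B . (] }  — shift
  I3: { [S' → S .] }  — accept
  I4: { [S → X . c] }  — shift
  I5: { [B → c .] }  — reduce
  I6: { [B → y . ;], [S → y .] }  — shift, reduce
  I7: { [B → y ; .] }  — reduce
  I8: { [S → X c .] }  — reduce
  I9: { [A → B ( .], [X → B ( .] }  — 2 reduces
  I10: { [A → . B (], [B → . c], [B → . y ;], [S → A S . A] }  — shift
  I11: { [S → A S A .] }  — reduce
  I12: { [A → B . (] }  — shift
  I13: { [B → y . ;] }  — shift
  I14: { [A → B ( .] }  — reduce

I9 contains complete items [A → B ( .], [X → B ( .] — reduce-reduce conflict.

Answer: Yes — I9: [A → B ( .] vs [X → B ( .]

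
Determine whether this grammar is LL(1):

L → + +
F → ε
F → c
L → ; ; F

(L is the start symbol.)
Yes, the grammar is LL(1).

Relevant sets:
  FOLLOW(F) = { $ }

For L:
  PREDICT(L → '+' '+') = { '+' }
  PREDICT(L → ';' ';' F) = { ';' }
For F:
  PREDICT(F → ε) = { $ }
  PREDICT(F → c) = { 'c' }

All predict sets are disjoint. The grammar IS LL(1).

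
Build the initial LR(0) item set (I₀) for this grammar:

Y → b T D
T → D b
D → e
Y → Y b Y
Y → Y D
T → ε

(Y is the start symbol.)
First, augment the grammar with Y' → Y
I₀ = CLOSURE({ [Y' → . Y] }):
  [Y' → . Y] has the dot before Y: add [Y → . b T D], [Y → . Y b Y], [Y → . Y D]
No further items can be added.

I₀ = { [Y → . Y D], [Y → . Y b Y], [Y → . b T D], [Y' → . Y] }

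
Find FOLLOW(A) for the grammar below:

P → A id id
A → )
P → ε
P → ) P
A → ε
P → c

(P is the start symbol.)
{ 'id' }

In P → A id id: A is followed by id id, add FIRST(id id) \ {ε} = { 'id' }

Taking the union: FOLLOW(A) = { 'id' }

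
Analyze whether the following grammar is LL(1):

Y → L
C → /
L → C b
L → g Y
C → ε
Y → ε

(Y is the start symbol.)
Yes, the grammar is LL(1).

A grammar is LL(1) if for each non-terminal N with multiple productions, the predict sets of those productions are pairwise disjoint, where PREDICT(N → α) = (FIRST(α) \ {ε}) ∪ (FOLLOW(N) if α ⇒* ε).

Relevant sets:
  FIRST(L) = { '/', 'b', 'g' }
  FIRST(C) = { '/', ε }
  FOLLOW(Y) = { $ }
  FOLLOW(C) = { 'b' }

For Y:
  PREDICT(Y → L) = { '/', 'b', 'g' }
  PREDICT(Y → ε) = { $ }
For C:
  PREDICT(C → '/') = { '/' }
  PREDICT(C → ε) = { 'b' }
For L:
  PREDICT(L → C b) = { '/', 'b' }
  PREDICT(L → g Y) = { 'g' }

All predict sets are disjoint. The grammar IS LL(1).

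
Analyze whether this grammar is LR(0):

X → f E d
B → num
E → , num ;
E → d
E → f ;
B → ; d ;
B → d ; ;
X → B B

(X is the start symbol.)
A grammar is LR(0) if no state in the canonical LR(0) collection has:
  - both a shift item (dot before a terminal) and a complete item (shift-reduce conflict), or
  - two or more complete items (reduce-reduce conflict; the accept item [X' → X .] counts as a complete item here).

Augment with X' → X and build the canonical LR(0) collection (I0 = CLOSURE({[X' → . X]}), then GOTO on every symbol after a dot until no new states appear). It has 20 states:
  I0: { [B → . ; d ;], [B → . d ; ;], [B → . num], [X → . B B], [X → . f E d], [X' → . X] }  — shift
  I1: { [B → ; . d ;] }  — shift
  I2: { [B → . ; d ;], [B → . d ; ;], [B → . num], [X → B . B] }  — shift
  I3: { [X' → X .] }  — accept
  I4: { [B → d . ; ;] }  — shift
  I5: { [E → . , num ;], [E → . d], [E → . f ;], [X → f . E d] }  — shift
  I6: { [B → num .] }  — reduce
  I7: { [E → , . num ;] }  — shift
  I8: { [X → f E . d] }  — shift
  I9: { [E → d .] }  — reduce
  I10: { [E → f . ;] }  — shift
  I11: { [E → f ; .] }  — reduce
  I12: { [X → f E d .] }  — reduce
  I13: { [E → , num . ;] }  — shift
  I14: { [E → , num ; .] }  — reduce
  I15: { [B → d ; . ;] }  — shift
  I16: { [B → d ; ; .] }  — reduce
  I17: { [X → B B .] }  — reduce
  I18: { [B → ; d . ;] }  — shift
  I19: { [B → ; d ; .] }  — reduce

Every state is either a pure shift/goto state or contains exactly one complete item and nothing to shift — no conflicts. The grammar is LR(0).

Answer: Yes, the grammar is LR(0)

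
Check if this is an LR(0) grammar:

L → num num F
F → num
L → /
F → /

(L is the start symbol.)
Yes, the grammar is LR(0)

Augment with L' → L and build the canonical LR(0) collection (I0 = CLOSURE({[L' → . L]}), then GOTO on every symbol after a dot until no new states appear). It has 8 states:
  I0: { [L → . /], [L → . num num F], [L' → . L] }  — shift
  I1: { [L → / .] }  — reduce
  I2: { [L' → L .] }  — accept
  I3: { [L → num . num F] }  — shift
  I4: { [F → . /], [F → . num], [L → num num . F] }  — shift
  I5: { [F → / .] }  — reduce
  I6: { [L → num num F .] }  — reduce
  I7: { [F → num .] }  — reduce

Every state is either a pure shift/goto state or contains exactly one complete item and nothing to shift — no conflicts. The grammar is LR(0).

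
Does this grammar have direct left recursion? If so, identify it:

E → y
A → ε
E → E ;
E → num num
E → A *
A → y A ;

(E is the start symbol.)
Direct left recursion occurs when N → N α for some non-terminal N (the right-hand side begins with the left-hand side itself).

E → y: starts with y
A → ε: starts with ε
E → E ;: LEFT RECURSIVE (starts with E)
E → num num: starts with num
E → A *: starts with A
A → y A ;: starts with y

The grammar has direct left recursion on: E.

Answer: Yes, E is left-recursive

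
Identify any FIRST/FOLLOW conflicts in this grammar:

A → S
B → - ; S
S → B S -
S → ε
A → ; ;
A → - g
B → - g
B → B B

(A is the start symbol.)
A FIRST/FOLLOW conflict occurs when a non-terminal N has a nullable alternative N → β (β ⇒* ε) and another alternative N → α with FIRST(α) ∩ FOLLOW(N) ≠ ∅: on such a lookahead the parser cannot decide between expanding α and letting N vanish via β.

Nullable non-terminals: A, S.
FIRST sets used below: FIRST(S) = { '-', ε }, FIRST(B) = { '-' }

A: nullable alternative(s) A → S; FOLLOW(A) = { $ }
  A → S: FIRST \ {ε} = { '-' } — this is the only nullable alternative, skip
  A → ; ;: FIRST \ {ε} = { ';' } — disjoint from FOLLOW(A)
  A → - g: FIRST \ {ε} = { '-' } — disjoint from FOLLOW(A)

S: nullable alternative(s) S → ε; FOLLOW(S) = { $, '-' }
  S → B S -: FIRST \ {ε} = { '-' } — overlaps FOLLOW(S) on { '-' }: CONFLICT
  S → ε: FIRST \ {ε} = { } — this is the only nullable alternative, skip

B has no nullable alternative, so no FIRST/FOLLOW check is needed there.

So the grammar has 1 FIRST/FOLLOW conflict (marked CONFLICT above).

Answer: Yes. S → B S '-' with FOLLOW(S) on { '-' }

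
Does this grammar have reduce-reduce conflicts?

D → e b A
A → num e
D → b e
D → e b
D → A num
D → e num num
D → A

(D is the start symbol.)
No reduce-reduce conflicts

A reduce-reduce conflict occurs when an LR(0) state has two complete items [A → α .] and [B → β .] — both call for a reduction, and with no lookahead the parser cannot choose between them.

Augment with D' → D and build the canonical LR(0) collection (I0 = CLOSURE({[D' → . D]}), then GOTO on every symbol after a dot until no new states appear). It has 13 states:
  I0: { [A → . num e], [D → . A num], [D → . A], [D → . b e], [D → . e b A], [D → . e b], [D → . e num num], [D' → . D] }  — shift
  I1: { [D → A . num], [D → A .] }  — shift, reduce
  I2: { [D' → D .] }  — accept
  I3: { [D → b . e] }  — shift
  I4: { [D → e . b A], [D → e . b], [D → e . num num] }  — shift
  I5: { [A → num . e] }  — shift
  I6: { [A → num e .] }  — reduce
  I7: { [A → . num e], [D → e b . A], [D → e b .] }  — shift, reduce
  I8: { [D → e num . num] }  — shift
  I9: { [D → e num num .] }  — reduce
  I10: { [D → e b A .] }  — reduce
  I11: { [D → b e .] }  — reduce
  I12: { [D → A num .] }  — reduce

No state contains more than one complete item.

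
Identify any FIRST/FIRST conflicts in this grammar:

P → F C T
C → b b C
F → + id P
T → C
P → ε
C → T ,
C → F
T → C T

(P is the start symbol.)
FIRST sets of the non-terminals at (or reachable through a nullable prefix from) the front of some alternative:
  FIRST(F) = { '+' }
  FIRST(T) = { '+', 'b' }
  FIRST(C) = { '+', 'b' }

Productions for P:
  P → F C T: FIRST = { '+' }
  P → ε: FIRST = { ε }
Productions for C:
  C → b b C: FIRST = { 'b' }
  C → T ,: FIRST = { '+', 'b' }
  C → F: FIRST = { '+' }
Productions for T:
  T → C: FIRST = { '+', 'b' }
  T → C T: FIRST = { '+', 'b' }
F has only one production, so no FIRST/FIRST conflict is possible there.

Conflict for C: C → b b C and C → T ,
  Overlap: { 'b' }
Conflict for C: C → T , and C → F
  Overlap: { '+' }
Conflict for T: T → C and T → C T
  Overlap: { '+', 'b' }

Answer: Yes. C → b b C / C → T ',' on { 'b' }; C → T ',' / C → F on { '+' }; T → C / T → C T on { '+', 'b' }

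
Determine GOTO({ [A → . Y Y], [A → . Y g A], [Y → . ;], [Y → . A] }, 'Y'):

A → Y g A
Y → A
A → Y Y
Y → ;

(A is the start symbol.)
{ [A → . Y Y], [A → . Y g A], [A → Y . Y], [A → Y . g A], [Y → . ;], [Y → . A] }

GOTO(I, 'Y') = CLOSURE({ [A → αX.β] : [A → α.Xβ] ∈ I, X = 'Y' })

Items with dot before 'Y', with the dot advanced:
  [A → . Y Y] → [A → Y . Y]
  [A → . Y g A] → [A → Y . g A]
Closure of the advanced items:
  [A → Y . Y] has the dot before Y: add [Y → . A], [Y → . ;]
  [Y → . A] has the dot before A: add [A → . Y g A], [A → . Y Y]

GOTO = { [A → . Y Y], [A → . Y g A], [A → Y . Y], [A → Y . g A], [Y → . ;], [Y → . A] }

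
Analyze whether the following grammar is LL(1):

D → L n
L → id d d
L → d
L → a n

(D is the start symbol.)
A grammar is LL(1) if for each non-terminal N with multiple productions, the predict sets of those productions are pairwise disjoint, where PREDICT(N → α) = (FIRST(α) \ {ε}) ∪ (FOLLOW(N) if α ⇒* ε).

For L:
  PREDICT(L → id d d) = { 'id' }
  PREDICT(L → d) = { 'd' }
  PREDICT(L → a n) = { 'a' }
D has a single production, so nothing to check there.

All predict sets are disjoint. The grammar IS LL(1).

Answer: Yes, the grammar is LL(1).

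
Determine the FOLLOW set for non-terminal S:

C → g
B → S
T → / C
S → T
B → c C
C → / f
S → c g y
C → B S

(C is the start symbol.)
In B → S: S is at the end, add FOLLOW(B)
In C → B S: S is at the end, add FOLLOW(C)

The FOLLOW sets referred to above (computed the same way, to a fixed point):
  FOLLOW(B) = { '/', 'c' }
  FOLLOW(C) = { $, '/', 'c' }

Taking the union: FOLLOW(S) = { $, '/', 'c' }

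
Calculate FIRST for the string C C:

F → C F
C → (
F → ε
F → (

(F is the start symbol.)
FIRST sets of the non-terminals involved (from the grammar, by fixed-point iteration):
  FIRST(C) = { '(' }

To compute FIRST(C C), process the symbols left to right:
Symbol C is a non-terminal. Add FIRST(C) \ {ε} = { '(' }
C is not nullable (ε ∉ FIRST(C)), so stop here.
FIRST(C C) = { '(' }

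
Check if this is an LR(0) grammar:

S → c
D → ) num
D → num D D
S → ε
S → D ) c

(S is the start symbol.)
No. Shift-reduce conflict between [S → .] and [D → . ) num]

Augment with S' → S and build the canonical LR(0) collection (I0 = CLOSURE({[S' → . S]}), then GOTO on every symbol after a dot until no new states appear). It has 11 states:
  I0: { [D → . ) num], [D → . num D D], [S → . D ) c], [S → . c], [S → .], [S' → . S] }  — shift, reduce
  I1: { [D → ) . num] }  — shift
  I2: { [S → D . ) c] }  — shift
  I3: { [S' → S .] }  — accept
  I4: { [S → c .] }  — reduce
  I5: { [D → . ) num], [D → . num D D], [D → num . D D] }  — shift
  I6: { [D → . ) num], [D → . num D D], [D → num D . D] }  — shift
  I7: { [D → num D D .] }  — reduce
  I8: { [S → D ) . c] }  — shift
  I9: { [S → D ) c .] }  — reduce
  I10: { [D → ) num .] }  — reduce

Conflict in state I0:
  Shift-reduce conflict between [S → .] and [D → . ) num]
So the grammar is NOT LR(0).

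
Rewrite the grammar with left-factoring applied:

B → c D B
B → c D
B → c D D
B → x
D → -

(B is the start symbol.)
Left-factoring transforms A → αβ₁ | αβ₂ into A → αA' and A' → β₁ | β₂
(α is the longest common prefix among the alternatives). Repeat until
no nonterminal has two alternatives with a common prefix.

Round 1: B has alternatives sharing prefix 'c D'. Introduce B': B → c D B'
  Add: B' → B
  Add: B' → ε
  Add: B' → D

No remaining common prefixes — done.

Resulting grammar:
B → c D B'
B' → B
B' → ε
B' → D
B → x
D → -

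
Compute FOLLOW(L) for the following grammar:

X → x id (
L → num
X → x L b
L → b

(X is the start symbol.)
To compute FOLLOW(L), find every occurrence of L on a right-hand side N → α L β: add FIRST(β) \ {ε}, and if β is empty or nullable also add FOLLOW(N). Iterate to a fixed point.

In X → x L b: L is followed by b, add FIRST(b) \ {ε} = { 'b' }

Taking the union: FOLLOW(L) = { 'b' }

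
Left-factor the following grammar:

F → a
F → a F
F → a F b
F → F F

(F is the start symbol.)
F → a F'
F' → ε
F' → F F''
F'' → ε
F'' → b
F → F F

Left-factoring transforms A → αβ₁ | αβ₂ into A → αA' and A' → β₁ | β₂
(α is the longest common prefix among the alternatives). Repeat until
no nonterminal has two alternatives with a common prefix.

Round 1: F has alternatives sharing prefix 'a'. Introduce F': F → a F'
  Add: F' → ε
  Add: F' → F
  Add: F' → F b

Round 2: F' has alternatives sharing prefix 'F'. Introduce F'': F' → F F''
  Add: F'' → ε
  Add: F'' → b

No remaining common prefixes — done.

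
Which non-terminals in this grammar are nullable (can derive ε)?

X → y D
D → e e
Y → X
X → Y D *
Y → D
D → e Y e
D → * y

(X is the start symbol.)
None

A non-terminal is nullable if it can derive ε (the empty string): either it has an ε-production, or it has a production whose right-hand side consists entirely of nullable non-terminals.

There are no ε-productions, so no non-terminal can derive ε.
No non-terminals are nullable.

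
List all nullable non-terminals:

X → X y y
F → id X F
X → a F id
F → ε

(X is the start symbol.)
{ 'F' }

ε-productions: F → ε
So F is immediately nullable.
No further non-terminal can be added: every production for the remaining non-terminals contains a terminal or a non-nullable non-terminal.
Nullable = { 'F' }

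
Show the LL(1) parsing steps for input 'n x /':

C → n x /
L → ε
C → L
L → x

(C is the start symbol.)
Stack is shown with the top on the left.

Stack    Input    Action
------------------------
C $      n x / $  output C → n x /
n x / $  n x / $  match 'n'
x / $    x / $    match 'x'
/ $      / $      match '/'
$        $        accept

The string is accepted.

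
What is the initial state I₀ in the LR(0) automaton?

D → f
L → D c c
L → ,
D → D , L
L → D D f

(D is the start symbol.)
First, augment the grammar with D' → D
I₀ = CLOSURE({ [D' → . D] }):
  [D' → . D] has the dot before D: add [D → . f], [D → . D , L]
No further items can be added.

I₀ = { [D → . D , L], [D → . f], [D' → . D] }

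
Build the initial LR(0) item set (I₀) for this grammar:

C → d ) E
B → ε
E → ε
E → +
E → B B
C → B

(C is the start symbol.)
First, augment the grammar with C' → C
I₀ = CLOSURE({ [C' → . C] }):
  [C' → . C] has the dot before C: add [C → . d ) E], [C → . B]
  [C → . B] has the dot before B: add [B → .]
No further items can be added.

I₀ = { [B → .], [C → . B], [C → . d ) E], [C' → . C] }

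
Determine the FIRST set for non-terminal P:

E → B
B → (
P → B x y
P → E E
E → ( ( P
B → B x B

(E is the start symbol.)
To compute FIRST(P), examine every production with P on the left-hand side, reading each right-hand side left to right until a non-nullable symbol is reached.

FIRST sets of the other non-terminals involved (by the same procedure, iterated to a fixed point):
  FIRST(B) = { '(' }
  FIRST(E) = { '(' }

From P → B x y:
  - B is a non-terminal: add FIRST(B) \ {ε} = { '(' }
    B is not nullable, so stop
From P → E E:
  - E is a non-terminal: add FIRST(E) \ {ε} = { '(' }
    E is not nullable, so stop

Collecting: FIRST(P) = { '(' }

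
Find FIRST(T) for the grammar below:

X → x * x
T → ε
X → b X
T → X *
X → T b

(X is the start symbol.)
To compute FIRST(T), examine every production with T on the left-hand side, reading each right-hand side left to right until a non-nullable symbol is reached.

FIRST sets of the other non-terminals involved (by the same procedure, iterated to a fixed point):
  FIRST(X) = { 'b', 'x' }

From T → ε:
  - ε-production, so ε ∈ FIRST(T)
From T → X *:
  - X is a non-terminal: add FIRST(X) \ {ε} = { 'b', 'x' }
    X is not nullable, so stop

Collecting: FIRST(T) = { 'b', 'x', ε }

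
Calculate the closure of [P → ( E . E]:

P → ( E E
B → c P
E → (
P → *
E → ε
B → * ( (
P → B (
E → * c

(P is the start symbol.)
{ [E → . (], [E → . * c], [E → .], [P → ( E . E] }

To compute CLOSURE, for each item [A → α.Bβ] where B is a non-terminal, add [B → .γ] for all productions B → γ; repeat for the newly added items until nothing changes.

Start with: [P → ( E . E]
  [P → ( E . E] has the dot before E: add [E → . (], [E → .], [E → . * c]
No further items can be added.

CLOSURE = { [E → . (], [E → . * c], [E → .], [P → ( E . E] }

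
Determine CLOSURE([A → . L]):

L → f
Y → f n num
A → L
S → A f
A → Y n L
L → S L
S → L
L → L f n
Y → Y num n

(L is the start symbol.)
{ [A → . L], [A → . Y n L], [L → . L f n], [L → . S L], [L → . f], [S → . A f], [S → . L], [Y → . Y num n], [Y → . f n num] }

To compute CLOSURE, for each item [A → α.Bβ] where B is a non-terminal, add [B → .γ] for all productions B → γ; repeat for the newly added items until nothing changes.

Start with: [A → . L]
  [A → . L] has the dot before L: add [L → . f], [L → . S L], [L → . L f n]
  [L → . S L] has the dot before S: add [S → . A f], [S → . L]
  [S → . A f] has the dot before A: add [A → . Y n L]
  [A → . Y n L] has the dot before Y: add [Y → . f n num], [Y → . Y num n]
No further items can be added.

CLOSURE = { [A → . L], [A → . Y n L], [L → . L f n], [L → . S L], [L → . f], [S → . A f], [S → . L], [Y → . Y num n], [Y → . f n num] }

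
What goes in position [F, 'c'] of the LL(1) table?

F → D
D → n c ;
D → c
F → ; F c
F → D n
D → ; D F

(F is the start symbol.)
F → D, F → D n

To find M[F, 'c'], we find productions for F where 'c' is in the predict set (PREDICT(N → α) = (FIRST(α) \ {ε}) ∪ (FOLLOW(N) if α ⇒* ε)).

Relevant sets:
  FIRST(D) = { ';', 'c', 'n' }

F → D: PREDICT = { ';', 'c', 'n' }
  'c' is in predict set, so this production goes in M[F, 'c']
F → ; F c: PREDICT = { ';' }
F → D n: PREDICT = { ';', 'c', 'n' }
  'c' is in predict set, so this production goes in M[F, 'c']

M[F, 'c'] = F → D, F → D n  (a multiply-defined cell — the grammar is not LL(1))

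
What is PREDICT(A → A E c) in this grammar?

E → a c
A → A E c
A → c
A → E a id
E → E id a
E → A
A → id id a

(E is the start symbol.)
{ 'a', 'c', 'id' }

PREDICT(A → A E c) = (FIRST(RHS) \ {ε}) ∪ (FOLLOW(A) if ε ∈ FIRST(RHS), i.e. RHS ⇒* ε)
FIRST(A) = { 'a', 'c', 'id' }
FIRST(A E c) = { 'a', 'c', 'id' }
ε ∉ FIRST(A E c), so FOLLOW(A) is not added.
PREDICT(A → A E c) = { 'a', 'c', 'id' }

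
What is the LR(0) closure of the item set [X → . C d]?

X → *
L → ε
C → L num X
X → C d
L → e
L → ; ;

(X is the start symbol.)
To compute CLOSURE, for each item [A → α.Bβ] where B is a non-terminal, add [B → .γ] for all productions B → γ; repeat for the newly added items until nothing changes.

Start with: [X → . C d]
  [X → . C d] has the dot before C: add [C → . L num X]
  [C → . L num X] has the dot before L: add [L → .], [L → . e], [L → . ; ;]
No further items can be added.

CLOSURE = { [C → . L num X], [L → . ; ;], [L → . e], [L → .], [X → . C d] }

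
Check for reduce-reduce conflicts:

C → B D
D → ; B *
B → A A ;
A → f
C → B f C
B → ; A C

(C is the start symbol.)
A reduce-reduce conflict occurs when an LR(0) state has two complete items [A → α .] and [B → β .] — both call for a reduction, and with no lookahead the parser cannot choose between them.

Augment with C' → C and build the canonical LR(0) collection (I0 = CLOSURE({[C' → . C]}), then GOTO on every symbol after a dot until no new states appear). It has 16 states:
  I0: { [A → . f], [B → . ; A C], [B → . A A ;], [C → . B D], [C → . B f C], [C' → . C] }  — shift
  I1: { [A → . f], [B → ; . A C] }  — shift
  I2: { [A → . f], [B → A . A ;] }  — shift
  I3: { [C → B . D], [C → B . f C], [D → . ; B *] }  — shift
  I4: { [C' → C .] }  — accept
  I5: { [A → f .] }  — reduce
  I6: { [A → . f], [B → . ; A C], [B → . A A ;], [D → ; . B *] }  — shift
  I7: { [C → B D .] }  — reduce
  I8: { [A → . f], [B → . ; A C], [B → . A A ;], [C → . B D], [C → . B f C], [C → B f . C] }  — shift
  I9: { [C → B f C .] }  — reduce
  I10: { [D → ; B . *] }  — shift
  I11: { [D → ; B * .] }  — reduce
  I12: { [B → A A . ;] }  — shift
  I13: { [B → A A ; .] }  — reduce
  I14: { [A → . f], [B → . ; A C], [B → . A A ;], [B → ; A . C], [C → . B D], [C → . B f C] }  — shift
  I15: { [B → ; A C .] }  — reduce

No state contains more than one complete item.

Answer: No reduce-reduce conflicts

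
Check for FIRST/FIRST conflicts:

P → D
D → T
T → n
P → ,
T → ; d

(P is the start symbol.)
A FIRST/FIRST conflict occurs when two productions N → α and N → β for the same non-terminal have FIRST(α) ∩ FIRST(β) ≠ ∅ (with ε ∈ FIRST of a nullable right-hand side, so two nullable alternatives also conflict).

FIRST sets of the non-terminals at (or reachable through a nullable prefix from) the front of some alternative:
  FIRST(D) = { ';', 'n' }

Productions for P:
  P → D: FIRST = { ';', 'n' }
  P → ,: FIRST = { ',' }
Productions for T:
  T → n: FIRST = { 'n' }
  T → ; d: FIRST = { ';' }
D has only one production, so no FIRST/FIRST conflict is possible there.

All alternatives of each non-terminal have pairwise disjoint FIRST sets.

Answer: No FIRST/FIRST conflicts.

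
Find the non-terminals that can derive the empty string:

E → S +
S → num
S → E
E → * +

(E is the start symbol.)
None

A non-terminal is nullable if it can derive ε (the empty string): either it has an ε-production, or it has a production whose right-hand side consists entirely of nullable non-terminals.

There are no ε-productions, so no non-terminal can derive ε.
No non-terminals are nullable.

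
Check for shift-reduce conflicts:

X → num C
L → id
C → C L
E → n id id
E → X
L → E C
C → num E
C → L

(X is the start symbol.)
Yes — I3: [X → num C .] vs [E → . n id id]; I10: [C → num E .] vs [C → . num E]; I11: [L → E C .] vs [E → . n id id]

A shift-reduce conflict occurs when an LR(0) state has both:
  - a complete (reduce) item [A → α .] (dot at the end), and
  - a shift item [B → β . c γ] (dot before a terminal).

Augment with X' → X and build the canonical LR(0) collection (I0 = CLOSURE({[X' → . X]}), then GOTO on every symbol after a dot until no new states appear). It has 15 states:
  I0: { [X → . num C], [X' → . X] }  — shift
  I1: { [X' → X .] }  — accept
  I2: { [C → . C L], [C → . L], [C → . num E], [E → . X], [E → . n id id], [L → . E C], [L → . id], [X → . num C], [X → num . C] }  — shift
  I3: { [C → C . L], [E → . X], [E → . n id id], [L → . E C], [L → . id], [X → . num C], [X → num C .] }  — shift, reduce
  I4: { [C → . C L], [C → . L], [C → . num E], [E → . X], [E → . n id id], [L → . E C], [L → . id], [L → E . C], [X → . num C] }  — shift
  I5: { [C → L .] }  — reduce
  I6: { [E → X .] }  — reduce
  I7: { [L → id .] }  — reduce
  I8: { [E → n . id id] }  — shift
  I9: { [C → . C L], [C → . L], [C → . num E], [C → num . E], [E → . X], [E → . n id id], [L → . E C], [L → . id], [X → . num C], [X → num . C] }  — shift
  I10: { [C → . C L], [C → . L], [C → . num E], [C → num E .], [E → . X], [E → . n id id], [L → . E C], [L → . id], [L → E . C], [X → . num C] }  — shift, reduce
  I11: { [C → C . L], [E → . X], [E → . n id id], [L → . E C], [L → . id], [L → E C .], [X → . num C] }  — shift, reduce
  I12: { [C → C L .] }  — reduce
  I13: { [E → n id . id] }  — shift
  I14: { [E → n id id .] }  — reduce

I3 contains reduce item [X → num C .] and shift items [E → . n id id], [L → . id], [X → . num C] — shift-reduce conflict.
I10 contains reduce item [C → num E .] and shift items [C → . num E], [E → . n id id], [L → . id], [X → . num C] — shift-reduce conflict.
I11 contains reduce item [L → E C .] and shift items [E → . n id id], [L → . id], [X → . num C] — shift-reduce conflict.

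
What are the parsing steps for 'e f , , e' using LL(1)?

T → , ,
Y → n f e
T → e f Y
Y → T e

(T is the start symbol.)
LL(1) parsing maintains a stack (initially the start symbol over $) and the input. At each step: if the stack top is a terminal, match it against the current input token; if it is a non-terminal N, replace it with the RHS of M[N, lookahead] (the unique production whose predict set contains the lookahead).

Stack is shown with the top on the left.

Stack    Input        Action
----------------------------
T $      e f , , e $  output T → e f Y
e f Y $  e f , , e $  match 'e'
f Y $    f , , e $    match 'f'
Y $      , , e $      output Y → T e
T e $    , , e $      output T → , ,
, , e $  , , e $      match ','
, e $    , e $        match ','
e $      e $          match 'e'
$        $            accept

The string is accepted.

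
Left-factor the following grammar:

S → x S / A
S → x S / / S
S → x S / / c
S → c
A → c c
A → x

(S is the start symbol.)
Left-factoring transforms A → αβ₁ | αβ₂ into A → αA' and A' → β₁ | β₂
(α is the longest common prefix among the alternatives). Repeat until
no nonterminal has two alternatives with a common prefix.

Round 1: S has alternatives sharing prefix 'x S /'. Introduce S': S → x S / S'
  Add: S' → A
  Add: S' → / S
  Add: S' → / c

Round 2: S' has alternatives sharing prefix '/'. Introduce S'': S' → / S''
  Add: S'' → S
  Add: S'' → c

No remaining common prefixes — done.

Resulting grammar:
S → x S / S'
S' → A
S' → / S''
S'' → S
S'' → c
S → c
A → c c
A → x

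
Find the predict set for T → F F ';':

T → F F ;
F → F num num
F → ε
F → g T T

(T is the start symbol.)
{ ';', 'g', 'num' }

PREDICT(T → F F ';') = (FIRST(RHS) \ {ε}) ∪ (FOLLOW(T) if ε ∈ FIRST(RHS), i.e. RHS ⇒* ε)
FIRST(F) = { 'g', 'num', ε }
FIRST(F F ';') = { ';', 'g', 'num' }
ε ∉ FIRST(F F ';'), so FOLLOW(T) is not added.
PREDICT(T → F F ';') = { ';', 'g', 'num' }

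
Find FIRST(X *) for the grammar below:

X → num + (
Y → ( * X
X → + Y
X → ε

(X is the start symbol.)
FIRST sets of the non-terminals involved (from the grammar, by fixed-point iteration):
  FIRST(X) = { '+', 'num', ε }

To compute FIRST(X *), process the symbols left to right:
Symbol X is a non-terminal. Add FIRST(X) \ {ε} = { '+', 'num' }
X is nullable (ε ∈ FIRST(X)), continue to the next symbol.
Symbol * is a terminal. Add '*' and stop.
FIRST(X *) = { '*', '+', 'num' }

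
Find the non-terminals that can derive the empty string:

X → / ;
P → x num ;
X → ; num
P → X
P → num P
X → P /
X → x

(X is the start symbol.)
None

There are no ε-productions, so no non-terminal can derive ε.
No non-terminals are nullable.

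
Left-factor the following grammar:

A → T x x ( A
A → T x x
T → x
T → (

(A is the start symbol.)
Left-factoring transforms A → αβ₁ | αβ₂ into A → αA' and A' → β₁ | β₂
(α is the longest common prefix among the alternatives). Repeat until
no nonterminal has two alternatives with a common prefix.

Round 1: A has alternatives sharing prefix 'T x x'. Introduce A': A → T x x A'
  Add: A' → ( A
  Add: A' → ε

No remaining common prefixes — done.

Resulting grammar:
A → T x x A'
A' → ( A
A' → ε
T → x
T → (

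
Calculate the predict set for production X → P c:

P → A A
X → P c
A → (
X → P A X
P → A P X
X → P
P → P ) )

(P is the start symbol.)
{ '(' }

PREDICT(X → P c) = (FIRST(RHS) \ {ε}) ∪ (FOLLOW(X) if ε ∈ FIRST(RHS), i.e. RHS ⇒* ε)
FIRST(P) = { '(' }
FIRST(P c) = { '(' }
ε ∉ FIRST(P c), so FOLLOW(X) is not added.
PREDICT(X → P c) = { '(' }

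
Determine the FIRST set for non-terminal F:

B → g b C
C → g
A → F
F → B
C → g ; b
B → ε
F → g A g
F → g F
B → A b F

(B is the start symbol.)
FIRST sets of the other non-terminals involved (by the same procedure, iterated to a fixed point):
  FIRST(B) = { 'b', 'g', ε }

From F → B:
  - B is a non-terminal: add FIRST(B) \ {ε} = { 'b', 'g' }
    B is nullable and nothing follows, so the whole right-hand side can vanish: ε ∈ FIRST(F)
From F → g A g:
  - g is a terminal: add 'g' and stop
From F → g F:
  - g is a terminal: add 'g' and stop

Collecting: FIRST(F) = { 'b', 'g', ε }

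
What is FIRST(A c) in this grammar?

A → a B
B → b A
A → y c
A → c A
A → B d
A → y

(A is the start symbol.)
{ 'a', 'b', 'c', 'y' }

FIRST sets of the non-terminals involved (from the grammar, by fixed-point iteration):
  FIRST(A) = { 'a', 'b', 'c', 'y' }

To compute FIRST(A c), process the symbols left to right:
Symbol A is a non-terminal. Add FIRST(A) \ {ε} = { 'a', 'b', 'c', 'y' }
A is not nullable (ε ∉ FIRST(A)), so stop here.
FIRST(A c) = { 'a', 'b', 'c', 'y' }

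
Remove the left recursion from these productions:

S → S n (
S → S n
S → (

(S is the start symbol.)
S is directly left-recursive. The standard transformation for
  A → A α₁ | ... | A α_m | β₁ | ... | β_n
is
  A  → β₁ A' | ... | β_n A'
  A' → α₁ A' | ... | α_m A' | ε

S → ( becomes S → ( S'
S → S n ( becomes S' → n ( S'
S → S n becomes S' → n S'
Add S' → ε

Resulting grammar:
S → ( S'
S' → n ( S'
S' → n S'
S' → ε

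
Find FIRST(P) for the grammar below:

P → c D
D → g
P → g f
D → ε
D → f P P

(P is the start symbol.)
From P → c D:
  - c is a terminal: add 'c' and stop
From P → g f:
  - g is a terminal: add 'g' and stop

Collecting: FIRST(P) = { 'c', 'g' }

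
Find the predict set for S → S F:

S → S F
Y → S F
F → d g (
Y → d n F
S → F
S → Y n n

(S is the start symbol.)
{ 'd' }

PREDICT(S → S F) = (FIRST(RHS) \ {ε}) ∪ (FOLLOW(S) if ε ∈ FIRST(RHS), i.e. RHS ⇒* ε)
FIRST(S) = { 'd' }
FIRST(S F) = { 'd' }
ε ∉ FIRST(S F), so FOLLOW(S) is not added.
PREDICT(S → S F) = { 'd' }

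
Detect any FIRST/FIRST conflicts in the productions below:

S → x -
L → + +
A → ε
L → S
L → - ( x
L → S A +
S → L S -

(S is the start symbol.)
Yes. S → x '-' / S → L S '-' on { 'x' }; L → '+' '+' / L → S on { '+' }; L → '+' '+' / L → S A '+' on { '+' }; L → S / L → '-' '(' x on { '-' }; L → S / L → S A '+' on { '+', '-', 'x' }; L → '-' '(' x / L → S A '+' on { '-' }

A FIRST/FIRST conflict occurs when two productions N → α and N → β for the same non-terminal have FIRST(α) ∩ FIRST(β) ≠ ∅ (with ε ∈ FIRST of a nullable right-hand side, so two nullable alternatives also conflict).

FIRST sets of the non-terminals at (or reachable through a nullable prefix from) the front of some alternative:
  FIRST(L) = { '+', '-', 'x' }
  FIRST(S) = { '+', '-', 'x' }

Productions for S:
  S → x -: FIRST = { 'x' }
  S → L S -: FIRST = { '+', '-', 'x' }
Productions for L:
  L → + +: FIRST = { '+' }
  L → S: FIRST = { '+', '-', 'x' }
  L → - ( x: FIRST = { '-' }
  L → S A +: FIRST = { '+', '-', 'x' }
A has only one production, so no FIRST/FIRST conflict is possible there.

Conflict for S: S → x - and S → L S -
  Overlap: { 'x' }
Conflict for L: L → + + and L → S
  Overlap: { '+' }
Conflict for L: L → + + and L → S A +
  Overlap: { '+' }
Conflict for L: L → S and L → - ( x
  Overlap: { '-' }
Conflict for L: L → S and L → S A +
  Overlap: { '+', '-', 'x' }
Conflict for L: L → - ( x and L → S A +
  Overlap: { '-' }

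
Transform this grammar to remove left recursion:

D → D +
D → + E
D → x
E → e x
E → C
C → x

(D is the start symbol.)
D is directly left-recursive. The standard transformation for
  A → A α₁ | ... | A α_m | β₁ | ... | β_n
is
  A  → β₁ A' | ... | β_n A'
  A' → α₁ A' | ... | α_m A' | ε

D → + E becomes D → + E D'
D → x becomes D → x D'
D → D + becomes D' → + D'
Add D' → ε

Productions for other non-terminals are unchanged:
  E → e x
  E → C
  C → x

Resulting grammar:
D → + E D'
D → x D'
D' → + D'
D' → ε
E → e x
E → C
C → x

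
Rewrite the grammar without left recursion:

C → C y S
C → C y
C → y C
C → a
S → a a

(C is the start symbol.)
C is directly left-recursive. The standard transformation for
  A → A α₁ | ... | A α_m | β₁ | ... | β_n
is
  A  → β₁ A' | ... | β_n A'
  A' → α₁ A' | ... | α_m A' | ε

C → y C becomes C → y C C'
C → a becomes C → a C'
C → C y S becomes C' → y S C'
C → C y becomes C' → y C'
Add C' → ε

Productions for other non-terminals are unchanged:
  S → a a

Resulting grammar:
C → y C C'
C → a C'
C' → y S C'
C' → y C'
C' → ε
S → a a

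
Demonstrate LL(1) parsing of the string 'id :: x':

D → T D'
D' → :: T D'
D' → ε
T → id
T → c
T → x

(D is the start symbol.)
LL(1) parsing maintains a stack (initially the start symbol over $) and the input. At each step: if the stack top is a terminal, match it against the current input token; if it is a non-terminal N, replace it with the RHS of M[N, lookahead] (the unique production whose predict set contains the lookahead).

Stack is shown with the top on the left.

Stack      Input      Action
----------------------------
D $        id :: x $  output D → T D'
T D' $     id :: x $  output T → id
id D' $    id :: x $  match 'id'
D' $       :: x $     output D' → :: T D'
:: T D' $  :: x $     match '::'
T D' $     x $        output T → x
x D' $     x $        match 'x'
D' $       $          output D' → ε
$          $          accept

The string is accepted.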